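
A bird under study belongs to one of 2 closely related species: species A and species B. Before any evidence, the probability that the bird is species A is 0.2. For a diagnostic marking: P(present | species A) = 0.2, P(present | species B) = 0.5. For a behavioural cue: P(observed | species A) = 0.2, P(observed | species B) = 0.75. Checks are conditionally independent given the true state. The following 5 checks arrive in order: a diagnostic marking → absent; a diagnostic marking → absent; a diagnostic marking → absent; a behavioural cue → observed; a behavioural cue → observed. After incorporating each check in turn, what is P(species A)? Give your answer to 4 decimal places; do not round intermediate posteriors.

0.0679

Apply Bayes' rule sequentially, carrying P(species A) forward.
After a diagnostic marking='absent': P(species A) = 0.8·0.2000 / (0.8·0.2000 + 0.5·0.8000) ≈ 0.2857
After a diagnostic marking='absent': P(species A) = 0.8·0.2857 / (0.8·0.2857 + 0.5·0.7143) ≈ 0.3902
After a diagnostic marking='absent': P(species A) = 0.8·0.3902 / (0.8·0.3902 + 0.5·0.6098) ≈ 0.5059
After a behavioural cue='observed': P(species A) = 0.2·0.5059 / (0.2·0.5059 + 0.75·0.4941) ≈ 0.2145
After a behavioural cue='observed': P(species A) = 0.2·0.2145 / (0.2·0.2145 + 0.75·0.7855) ≈ 0.0679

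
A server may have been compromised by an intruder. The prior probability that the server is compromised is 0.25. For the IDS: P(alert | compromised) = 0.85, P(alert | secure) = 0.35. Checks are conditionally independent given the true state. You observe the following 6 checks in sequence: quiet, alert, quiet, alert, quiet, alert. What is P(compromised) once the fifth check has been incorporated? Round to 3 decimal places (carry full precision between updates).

After 'quiet': P(compromised) = 0.15·0.2500 / (0.15·0.2500 + 0.65·0.7500) ≈ 0.0714
After 'alert': P(compromised) = 0.85·0.0714 / (0.85·0.0714 + 0.35·0.9286) ≈ 0.1574
After 'quiet': P(compromised) = 0.15·0.1574 / (0.15·0.1574 + 0.65·0.8426) ≈ 0.0413
After 'alert': P(compromised) = 0.85·0.0413 / (0.85·0.0413 + 0.35·0.9587) ≈ 0.0948
After 'quiet': P(compromised) = 0.15·0.0948 / (0.15·0.0948 + 0.65·0.9052) ≈ 0.0236

0.024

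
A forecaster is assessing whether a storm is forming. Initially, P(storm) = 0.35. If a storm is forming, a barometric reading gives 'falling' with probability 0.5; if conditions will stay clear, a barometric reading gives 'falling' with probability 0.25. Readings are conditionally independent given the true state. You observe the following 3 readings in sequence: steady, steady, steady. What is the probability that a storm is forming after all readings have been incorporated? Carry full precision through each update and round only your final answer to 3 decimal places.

0.138

Apply Bayes' rule sequentially, carrying P(storm) forward.
After 'steady': P(storm) = 0.5·0.3500 / (0.5·0.3500 + 0.75·0.6500) ≈ 0.2642
After 'steady': P(storm) = 0.5·0.2642 / (0.5·0.2642 + 0.75·0.7358) ≈ 0.1931
After 'steady': P(storm) = 0.5·0.1931 / (0.5·0.1931 + 0.75·0.8069) ≈ 0.1376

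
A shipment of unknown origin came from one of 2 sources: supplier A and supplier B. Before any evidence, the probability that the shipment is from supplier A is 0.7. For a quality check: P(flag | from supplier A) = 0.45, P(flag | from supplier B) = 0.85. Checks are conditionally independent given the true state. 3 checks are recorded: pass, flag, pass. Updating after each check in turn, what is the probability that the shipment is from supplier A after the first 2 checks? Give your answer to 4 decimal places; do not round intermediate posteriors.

After 'pass': P(supplier A) = 0.55·0.7000 / (0.55·0.7000 + 0.15·0.3000) ≈ 0.8953
After 'flag': P(supplier A) = 0.45·0.8953 / (0.45·0.8953 + 0.85·0.1047) ≈ 0.8191

0.8191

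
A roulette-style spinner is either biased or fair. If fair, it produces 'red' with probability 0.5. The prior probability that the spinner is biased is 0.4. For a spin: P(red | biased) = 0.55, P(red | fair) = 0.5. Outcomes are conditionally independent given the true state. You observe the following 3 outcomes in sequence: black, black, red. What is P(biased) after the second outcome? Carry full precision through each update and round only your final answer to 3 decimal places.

0.351

Apply Bayes' rule sequentially, carrying P(biased) forward.
After 'black': P(biased) = 0.45·0.4000 / (0.45·0.4000 + 0.5·0.6000) ≈ 0.3750
After 'black': P(biased) = 0.45·0.3750 / (0.45·0.3750 + 0.5·0.6250) ≈ 0.3506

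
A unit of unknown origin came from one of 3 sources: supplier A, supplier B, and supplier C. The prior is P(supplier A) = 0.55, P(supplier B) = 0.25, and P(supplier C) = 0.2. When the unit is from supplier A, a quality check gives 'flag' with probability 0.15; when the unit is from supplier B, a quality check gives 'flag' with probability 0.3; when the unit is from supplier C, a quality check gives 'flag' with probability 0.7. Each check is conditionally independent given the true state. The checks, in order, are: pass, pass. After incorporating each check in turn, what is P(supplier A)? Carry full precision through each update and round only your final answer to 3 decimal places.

After 'pass': normaliser = 0.85·0.5500 + 0.7·0.2500 + 0.3·0.2000; P(supplier A) ≈ 0.6655, P(supplier B) ≈ 0.2491, P(supplier C) ≈ 0.0854
After 'pass': normaliser = 0.85·0.6655 + 0.7·0.2491 + 0.3·0.0854; P(supplier A) ≈ 0.7388, P(supplier B) ≈ 0.2277, P(supplier C) ≈ 0.0335

0.739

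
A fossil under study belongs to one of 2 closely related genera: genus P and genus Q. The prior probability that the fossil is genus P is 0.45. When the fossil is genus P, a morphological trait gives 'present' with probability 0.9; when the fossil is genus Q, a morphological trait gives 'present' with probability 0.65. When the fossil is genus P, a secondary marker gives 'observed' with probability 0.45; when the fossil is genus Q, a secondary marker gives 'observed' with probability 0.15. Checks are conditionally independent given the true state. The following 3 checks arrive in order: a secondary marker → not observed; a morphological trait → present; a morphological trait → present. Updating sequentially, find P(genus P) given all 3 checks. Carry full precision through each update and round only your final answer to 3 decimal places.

Each posterior becomes the prior for the next update.
After a secondary marker='not observed': P(genus P) = 0.55·0.4500 / (0.55·0.4500 + 0.85·0.5500) ≈ 0.3462
After a morphological trait='present': P(genus P) = 0.9·0.3462 / (0.9·0.3462 + 0.65·0.6538) ≈ 0.4230
After a morphological trait='present': P(genus P) = 0.9·0.4230 / (0.9·0.4230 + 0.65·0.5770) ≈ 0.5037

0.504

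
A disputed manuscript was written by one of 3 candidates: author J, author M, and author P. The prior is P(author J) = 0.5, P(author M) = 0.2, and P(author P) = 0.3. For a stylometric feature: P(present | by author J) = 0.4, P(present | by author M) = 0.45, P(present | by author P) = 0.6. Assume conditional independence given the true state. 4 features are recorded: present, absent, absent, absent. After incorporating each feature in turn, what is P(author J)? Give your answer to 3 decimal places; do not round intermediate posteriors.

0.620

After 'present': normaliser = 0.4·0.5000 + 0.45·0.2000 + 0.6·0.3000; P(author J) ≈ 0.4255, P(author M) ≈ 0.1915, P(author P) ≈ 0.3830
After 'absent': normaliser = 0.6·0.4255 + 0.55·0.1915 + 0.4·0.3830; P(author J) ≈ 0.4969, P(author M) ≈ 0.2050, P(author P) ≈ 0.2981
After 'absent': normaliser = 0.6·0.4969 + 0.55·0.2050 + 0.4·0.2981; P(author J) ≈ 0.5624, P(author M) ≈ 0.2127, P(author P) ≈ 0.2250
After 'absent': normaliser = 0.6·0.5624 + 0.55·0.2127 + 0.4·0.2250; P(author J) ≈ 0.6199, P(author M) ≈ 0.2149, P(author P) ≈ 0.1653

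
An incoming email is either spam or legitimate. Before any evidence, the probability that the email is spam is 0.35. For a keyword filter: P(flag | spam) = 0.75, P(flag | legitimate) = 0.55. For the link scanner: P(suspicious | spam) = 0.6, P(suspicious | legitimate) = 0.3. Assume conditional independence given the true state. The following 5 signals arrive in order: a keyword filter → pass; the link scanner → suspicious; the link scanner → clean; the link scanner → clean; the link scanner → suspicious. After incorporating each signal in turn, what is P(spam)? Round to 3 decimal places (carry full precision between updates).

0.281

After a keyword filter='pass': P(spam) = 0.25·0.3500 / (0.25·0.3500 + 0.45·0.6500) ≈ 0.2303
After the link scanner='suspicious': P(spam) = 0.6·0.2303 / (0.6·0.2303 + 0.3·0.7697) ≈ 0.3743
After the link scanner='clean': P(spam) = 0.4·0.3743 / (0.4·0.3743 + 0.7·0.6257) ≈ 0.2548
After the link scanner='clean': P(spam) = 0.4·0.2548 / (0.4·0.2548 + 0.7·0.7452) ≈ 0.1634
After the link scanner='suspicious': P(spam) = 0.6·0.1634 / (0.6·0.1634 + 0.3·0.8366) ≈ 0.2809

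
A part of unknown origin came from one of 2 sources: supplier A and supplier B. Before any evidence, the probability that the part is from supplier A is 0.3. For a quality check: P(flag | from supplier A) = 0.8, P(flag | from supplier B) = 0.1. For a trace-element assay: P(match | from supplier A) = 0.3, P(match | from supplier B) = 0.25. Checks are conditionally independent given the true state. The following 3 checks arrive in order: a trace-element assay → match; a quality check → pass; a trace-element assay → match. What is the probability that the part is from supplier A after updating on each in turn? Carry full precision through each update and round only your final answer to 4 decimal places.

0.1206

After a trace-element assay='match': P(supplier A) = 0.3·0.3000 / (0.3·0.3000 + 0.25·0.7000) ≈ 0.3396
After a quality check='pass': P(supplier A) = 0.2·0.3396 / (0.2·0.3396 + 0.9·0.6604) ≈ 0.1026
After a trace-element assay='match': P(supplier A) = 0.3·0.1026 / (0.3·0.1026 + 0.25·0.8974) ≈ 0.1206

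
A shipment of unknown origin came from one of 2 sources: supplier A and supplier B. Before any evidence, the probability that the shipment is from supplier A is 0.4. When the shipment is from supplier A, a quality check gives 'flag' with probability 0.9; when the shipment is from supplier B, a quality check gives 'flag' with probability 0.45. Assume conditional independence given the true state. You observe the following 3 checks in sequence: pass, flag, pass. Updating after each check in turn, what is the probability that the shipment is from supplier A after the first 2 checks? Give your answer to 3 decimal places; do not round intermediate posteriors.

0.195

After 'pass': P(supplier A) = 0.1·0.4000 / (0.1·0.4000 + 0.55·0.6000) ≈ 0.1081
After 'flag': P(supplier A) = 0.9·0.1081 / (0.9·0.1081 + 0.45·0.8919) ≈ 0.1951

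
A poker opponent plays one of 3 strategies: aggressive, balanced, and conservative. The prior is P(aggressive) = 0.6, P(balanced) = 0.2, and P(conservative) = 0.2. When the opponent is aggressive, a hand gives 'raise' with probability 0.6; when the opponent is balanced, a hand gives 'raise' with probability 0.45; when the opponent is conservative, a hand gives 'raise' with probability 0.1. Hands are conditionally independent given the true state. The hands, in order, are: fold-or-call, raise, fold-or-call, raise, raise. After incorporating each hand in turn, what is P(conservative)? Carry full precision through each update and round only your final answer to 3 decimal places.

0.006

After 'fold-or-call': normaliser = 0.4·0.6000 + 0.55·0.2000 + 0.9·0.2000; P(aggressive) ≈ 0.4528, P(balanced) ≈ 0.2075, P(conservative) ≈ 0.3396
After 'raise': normaliser = 0.6·0.4528 + 0.45·0.2075 + 0.1·0.3396; P(aggressive) ≈ 0.6809, P(balanced) ≈ 0.2340, P(conservative) ≈ 0.0851
After 'fold-or-call': normaliser = 0.4·0.6809 + 0.55·0.2340 + 0.9·0.0851; P(aggressive) ≈ 0.5702, P(balanced) ≈ 0.2695, P(conservative) ≈ 0.1604
After 'raise': normaliser = 0.6·0.5702 + 0.45·0.2695 + 0.1·0.1604; P(aggressive) ≈ 0.7136, P(balanced) ≈ 0.2530, P(conservative) ≈ 0.0334
After 'raise': normaliser = 0.6·0.7136 + 0.45·0.2530 + 0.1·0.0334; P(aggressive) ≈ 0.7851, P(balanced) ≈ 0.2087, P(conservative) ≈ 0.0061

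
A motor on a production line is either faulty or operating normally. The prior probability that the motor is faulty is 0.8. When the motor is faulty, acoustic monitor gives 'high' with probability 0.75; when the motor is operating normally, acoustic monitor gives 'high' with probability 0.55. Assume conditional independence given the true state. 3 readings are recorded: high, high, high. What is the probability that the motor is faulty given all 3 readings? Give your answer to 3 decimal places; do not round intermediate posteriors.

After 'high': P(faulty) = 0.75·0.8000 / (0.75·0.8000 + 0.55·0.2000) ≈ 0.8451
After 'high': P(faulty) = 0.75·0.8451 / (0.75·0.8451 + 0.55·0.1549) ≈ 0.8815
After 'high': P(faulty) = 0.75·0.8815 / (0.75·0.8815 + 0.55·0.1185) ≈ 0.9103

0.910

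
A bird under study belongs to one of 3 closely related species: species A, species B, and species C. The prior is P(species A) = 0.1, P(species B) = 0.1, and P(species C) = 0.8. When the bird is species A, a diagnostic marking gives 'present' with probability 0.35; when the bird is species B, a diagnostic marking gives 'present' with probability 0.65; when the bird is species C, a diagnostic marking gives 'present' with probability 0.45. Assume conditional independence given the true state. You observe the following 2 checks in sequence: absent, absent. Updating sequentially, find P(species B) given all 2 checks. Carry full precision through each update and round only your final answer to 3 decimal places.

0.041

After 'absent': normaliser = 0.65·0.1000 + 0.35·0.1000 + 0.55·0.8000; P(species A) ≈ 0.1204, P(species B) ≈ 0.0648, P(species C) ≈ 0.8148
After 'absent': normaliser = 0.65·0.1204 + 0.35·0.0648 + 0.55·0.8148; P(species A) ≈ 0.1425, P(species B) ≈ 0.0413, P(species C) ≈ 0.8162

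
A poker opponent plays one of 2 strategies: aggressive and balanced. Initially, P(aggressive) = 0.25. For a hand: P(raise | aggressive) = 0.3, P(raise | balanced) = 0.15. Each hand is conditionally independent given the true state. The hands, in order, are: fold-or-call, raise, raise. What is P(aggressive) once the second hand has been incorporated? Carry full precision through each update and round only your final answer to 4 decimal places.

After 'fold-or-call': P(aggressive) = 0.7·0.2500 / (0.7·0.2500 + 0.85·0.7500) ≈ 0.2154
After 'raise': P(aggressive) = 0.3·0.2154 / (0.3·0.2154 + 0.15·0.7846) ≈ 0.3544

0.3544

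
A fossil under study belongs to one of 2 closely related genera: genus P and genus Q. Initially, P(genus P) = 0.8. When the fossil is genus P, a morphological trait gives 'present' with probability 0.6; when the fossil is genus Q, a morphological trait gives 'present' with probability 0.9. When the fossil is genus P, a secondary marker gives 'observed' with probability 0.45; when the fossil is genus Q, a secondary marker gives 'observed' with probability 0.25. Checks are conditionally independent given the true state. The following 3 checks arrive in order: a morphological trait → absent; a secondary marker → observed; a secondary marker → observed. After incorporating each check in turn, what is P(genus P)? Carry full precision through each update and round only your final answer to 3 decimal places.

0.981

After a morphological trait='absent': P(genus P) = 0.4·0.8000 / (0.4·0.8000 + 0.1·0.2000) ≈ 0.9412
After a secondary marker='observed': P(genus P) = 0.45·0.9412 / (0.45·0.9412 + 0.25·0.0588) ≈ 0.9664
After a secondary marker='observed': P(genus P) = 0.45·0.9664 / (0.45·0.9664 + 0.25·0.0336) ≈ 0.9811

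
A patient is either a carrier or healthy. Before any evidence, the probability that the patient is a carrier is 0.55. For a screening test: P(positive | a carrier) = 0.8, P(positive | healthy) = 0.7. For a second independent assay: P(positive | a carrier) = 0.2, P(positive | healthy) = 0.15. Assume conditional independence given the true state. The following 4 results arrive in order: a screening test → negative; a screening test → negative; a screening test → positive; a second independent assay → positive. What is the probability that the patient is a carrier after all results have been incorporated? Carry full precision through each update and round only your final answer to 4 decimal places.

After a screening test='negative': P(carrier) = 0.2·0.5500 / (0.2·0.5500 + 0.3·0.4500) ≈ 0.4490
After a screening test='negative': P(carrier) = 0.2·0.4490 / (0.2·0.4490 + 0.3·0.5510) ≈ 0.3520
After a screening test='positive': P(carrier) = 0.8·0.3520 / (0.8·0.3520 + 0.7·0.6480) ≈ 0.3830
After a second independent assay='positive': P(carrier) = 0.2·0.3830 / (0.2·0.3830 + 0.15·0.6170) ≈ 0.4529

0.4529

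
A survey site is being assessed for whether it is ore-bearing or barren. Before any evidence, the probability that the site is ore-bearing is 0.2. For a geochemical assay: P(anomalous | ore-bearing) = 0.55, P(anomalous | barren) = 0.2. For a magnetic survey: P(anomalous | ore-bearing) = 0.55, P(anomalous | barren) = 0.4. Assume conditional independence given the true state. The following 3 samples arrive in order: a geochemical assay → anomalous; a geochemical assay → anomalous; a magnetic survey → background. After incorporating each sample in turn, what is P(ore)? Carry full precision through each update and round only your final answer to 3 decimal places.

0.586

After a geochemical assay='anomalous': P(ore) = 0.55·0.2000 / (0.55·0.2000 + 0.2·0.8000) ≈ 0.4074
After a geochemical assay='anomalous': P(ore) = 0.55·0.4074 / (0.55·0.4074 + 0.2·0.5926) ≈ 0.6541
After a magnetic survey='background': P(ore) = 0.45·0.6541 / (0.45·0.6541 + 0.6·0.3459) ≈ 0.5864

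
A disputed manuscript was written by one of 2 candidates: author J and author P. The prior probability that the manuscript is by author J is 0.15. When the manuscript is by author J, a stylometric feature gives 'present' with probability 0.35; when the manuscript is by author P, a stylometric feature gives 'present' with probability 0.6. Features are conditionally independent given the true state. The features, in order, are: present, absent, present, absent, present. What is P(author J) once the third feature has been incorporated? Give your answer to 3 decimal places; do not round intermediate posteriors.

0.089

Apply Bayes' rule sequentially, carrying P(author J) forward.
After 'present': P(author J) = 0.35·0.1500 / (0.35·0.1500 + 0.6·0.8500) ≈ 0.0933
After 'absent': P(author J) = 0.65·0.0933 / (0.65·0.0933 + 0.4·0.9067) ≈ 0.1433
After 'present': P(author J) = 0.35·0.1433 / (0.35·0.1433 + 0.6·0.8567) ≈ 0.0889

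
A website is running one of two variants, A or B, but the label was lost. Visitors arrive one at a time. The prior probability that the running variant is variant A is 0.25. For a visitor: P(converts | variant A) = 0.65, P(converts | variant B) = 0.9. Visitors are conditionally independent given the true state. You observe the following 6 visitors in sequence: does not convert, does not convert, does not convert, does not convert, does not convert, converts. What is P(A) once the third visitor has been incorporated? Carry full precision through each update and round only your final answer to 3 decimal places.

0.935

After 'does not convert': P(A) = 0.35·0.2500 / (0.35·0.2500 + 0.1·0.7500) ≈ 0.5385
After 'does not convert': P(A) = 0.35·0.5385 / (0.35·0.5385 + 0.1·0.4615) ≈ 0.8033
After 'does not convert': P(A) = 0.35·0.8033 / (0.35·0.8033 + 0.1·0.1967) ≈ 0.9346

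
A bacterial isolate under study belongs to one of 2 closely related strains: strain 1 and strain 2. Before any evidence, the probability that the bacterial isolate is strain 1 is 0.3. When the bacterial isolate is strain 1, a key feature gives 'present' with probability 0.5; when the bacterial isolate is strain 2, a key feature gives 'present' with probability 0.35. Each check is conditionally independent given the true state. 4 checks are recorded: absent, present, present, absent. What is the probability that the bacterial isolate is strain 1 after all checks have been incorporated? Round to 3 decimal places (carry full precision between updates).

Each posterior becomes the prior for the next update.
After 'absent': P(strain 1) = 0.5·0.3000 / (0.5·0.3000 + 0.65·0.7000) ≈ 0.2479
After 'present': P(strain 1) = 0.5·0.2479 / (0.5·0.2479 + 0.35·0.7521) ≈ 0.3202
After 'present': P(strain 1) = 0.5·0.3202 / (0.5·0.3202 + 0.35·0.6798) ≈ 0.4022
After 'absent': P(strain 1) = 0.5·0.4022 / (0.5·0.4022 + 0.65·0.5978) ≈ 0.3410

0.341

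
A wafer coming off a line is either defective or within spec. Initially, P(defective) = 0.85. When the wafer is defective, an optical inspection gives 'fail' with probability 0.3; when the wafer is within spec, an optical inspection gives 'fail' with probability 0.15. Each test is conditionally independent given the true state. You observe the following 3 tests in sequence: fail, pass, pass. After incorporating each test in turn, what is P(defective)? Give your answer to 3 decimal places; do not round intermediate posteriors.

After 'fail': P(defective) = 0.3·0.8500 / (0.3·0.8500 + 0.15·0.1500) ≈ 0.9189
After 'pass': P(defective) = 0.7·0.9189 / (0.7·0.9189 + 0.85·0.0811) ≈ 0.9032
After 'pass': P(defective) = 0.7·0.9032 / (0.7·0.9032 + 0.85·0.0968) ≈ 0.8849

0.885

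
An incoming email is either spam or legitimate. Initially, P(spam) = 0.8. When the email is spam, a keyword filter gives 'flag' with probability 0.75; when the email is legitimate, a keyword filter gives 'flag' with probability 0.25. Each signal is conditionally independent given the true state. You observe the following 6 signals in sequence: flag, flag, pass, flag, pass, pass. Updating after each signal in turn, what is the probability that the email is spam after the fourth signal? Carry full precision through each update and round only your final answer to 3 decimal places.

After 'flag': P(spam) = 0.75·0.8000 / (0.75·0.8000 + 0.25·0.2000) ≈ 0.9231
After 'flag': P(spam) = 0.75·0.9231 / (0.75·0.9231 + 0.25·0.0769) ≈ 0.9730
After 'pass': P(spam) = 0.25·0.9730 / (0.25·0.9730 + 0.75·0.0270) ≈ 0.9231
After 'flag': P(spam) = 0.75·0.9231 / (0.75·0.9231 + 0.25·0.0769) ≈ 0.9730

0.973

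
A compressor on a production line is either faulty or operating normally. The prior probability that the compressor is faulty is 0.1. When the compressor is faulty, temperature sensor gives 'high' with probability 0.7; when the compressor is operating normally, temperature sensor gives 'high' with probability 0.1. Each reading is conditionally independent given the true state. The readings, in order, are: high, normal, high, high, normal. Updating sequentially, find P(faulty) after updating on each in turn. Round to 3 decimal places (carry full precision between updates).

0.809

After 'high': P(faulty) = 0.7·0.1000 / (0.7·0.1000 + 0.1·0.9000) ≈ 0.4375
After 'normal': P(faulty) = 0.3·0.4375 / (0.3·0.4375 + 0.9·0.5625) ≈ 0.2059
After 'high': P(faulty) = 0.7·0.2059 / (0.7·0.2059 + 0.1·0.7941) ≈ 0.6447
After 'high': P(faulty) = 0.7·0.6447 / (0.7·0.6447 + 0.1·0.3553) ≈ 0.9270
After 'normal': P(faulty) = 0.3·0.9270 / (0.3·0.9270 + 0.9·0.0730) ≈ 0.8090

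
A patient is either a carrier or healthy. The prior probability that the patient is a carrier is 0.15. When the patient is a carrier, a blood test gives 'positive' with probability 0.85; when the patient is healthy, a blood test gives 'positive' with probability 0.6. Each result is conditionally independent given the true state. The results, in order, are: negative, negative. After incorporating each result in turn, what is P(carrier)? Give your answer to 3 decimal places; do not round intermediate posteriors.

0.024

Each posterior becomes the prior for the next update.
After 'negative': P(carrier) = 0.15·0.1500 / (0.15·0.1500 + 0.4·0.8500) ≈ 0.0621
After 'negative': P(carrier) = 0.15·0.0621 / (0.15·0.0621 + 0.4·0.9379) ≈ 0.0242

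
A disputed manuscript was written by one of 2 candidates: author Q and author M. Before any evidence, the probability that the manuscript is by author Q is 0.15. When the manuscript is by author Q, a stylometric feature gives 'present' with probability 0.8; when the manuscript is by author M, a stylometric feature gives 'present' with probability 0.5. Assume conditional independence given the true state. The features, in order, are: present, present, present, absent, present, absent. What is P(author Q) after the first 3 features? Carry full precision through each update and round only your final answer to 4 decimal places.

0.4196

After 'present': P(author Q) = 0.8·0.1500 / (0.8·0.1500 + 0.5·0.8500) ≈ 0.2202
After 'present': P(author Q) = 0.8·0.2202 / (0.8·0.2202 + 0.5·0.7798) ≈ 0.3112
After 'present': P(author Q) = 0.8·0.3112 / (0.8·0.3112 + 0.5·0.6888) ≈ 0.4196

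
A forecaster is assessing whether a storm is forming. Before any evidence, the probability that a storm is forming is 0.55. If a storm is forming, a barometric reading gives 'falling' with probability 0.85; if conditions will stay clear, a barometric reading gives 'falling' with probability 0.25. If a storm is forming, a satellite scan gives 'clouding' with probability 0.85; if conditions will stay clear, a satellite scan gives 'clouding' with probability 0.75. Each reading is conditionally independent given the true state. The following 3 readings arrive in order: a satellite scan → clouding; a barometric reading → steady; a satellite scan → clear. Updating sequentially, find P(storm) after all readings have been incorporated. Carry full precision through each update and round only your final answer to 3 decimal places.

Apply Bayes' rule sequentially, carrying P(storm) forward.
After a satellite scan='clouding': P(storm) = 0.85·0.5500 / (0.85·0.5500 + 0.75·0.4500) ≈ 0.5807
After a barometric reading='steady': P(storm) = 0.15·0.5807 / (0.15·0.5807 + 0.75·0.4193) ≈ 0.2169
After a satellite scan='clear': P(storm) = 0.15·0.2169 / (0.15·0.2169 + 0.25·0.7831) ≈ 0.1425

0.143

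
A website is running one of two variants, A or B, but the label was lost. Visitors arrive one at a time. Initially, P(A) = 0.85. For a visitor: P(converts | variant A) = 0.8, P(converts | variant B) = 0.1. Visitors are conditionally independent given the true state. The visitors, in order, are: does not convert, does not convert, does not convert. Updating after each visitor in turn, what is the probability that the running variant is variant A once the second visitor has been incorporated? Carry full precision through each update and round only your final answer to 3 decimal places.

0.219

Each posterior becomes the prior for the next update.
After 'does not convert': P(A) = 0.2·0.8500 / (0.2·0.8500 + 0.9·0.1500) ≈ 0.5574
After 'does not convert': P(A) = 0.2·0.5574 / (0.2·0.5574 + 0.9·0.4426) ≈ 0.2186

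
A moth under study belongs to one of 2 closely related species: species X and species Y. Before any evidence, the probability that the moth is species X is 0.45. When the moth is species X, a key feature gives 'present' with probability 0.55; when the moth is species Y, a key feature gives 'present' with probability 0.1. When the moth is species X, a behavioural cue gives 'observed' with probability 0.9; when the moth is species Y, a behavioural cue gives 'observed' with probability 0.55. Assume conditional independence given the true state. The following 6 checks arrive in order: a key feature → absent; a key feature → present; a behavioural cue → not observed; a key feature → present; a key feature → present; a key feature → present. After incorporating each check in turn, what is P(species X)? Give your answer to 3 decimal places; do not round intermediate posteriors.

Apply Bayes' rule sequentially, carrying P(species X) forward.
After a key feature='absent': P(species X) = 0.45·0.4500 / (0.45·0.4500 + 0.9·0.5500) ≈ 0.2903
After a key feature='present': P(species X) = 0.55·0.2903 / (0.55·0.2903 + 0.1·0.7097) ≈ 0.6923
After a behavioural cue='not observed': P(species X) = 0.1·0.6923 / (0.1·0.6923 + 0.45·0.3077) ≈ 0.3333
After a key feature='present': P(species X) = 0.55·0.3333 / (0.55·0.3333 + 0.1·0.6667) ≈ 0.7333
After a key feature='present': P(species X) = 0.55·0.7333 / (0.55·0.7333 + 0.1·0.2667) ≈ 0.9380
After a key feature='present': P(species X) = 0.55·0.9380 / (0.55·0.9380 + 0.1·0.0620) ≈ 0.9881

0.988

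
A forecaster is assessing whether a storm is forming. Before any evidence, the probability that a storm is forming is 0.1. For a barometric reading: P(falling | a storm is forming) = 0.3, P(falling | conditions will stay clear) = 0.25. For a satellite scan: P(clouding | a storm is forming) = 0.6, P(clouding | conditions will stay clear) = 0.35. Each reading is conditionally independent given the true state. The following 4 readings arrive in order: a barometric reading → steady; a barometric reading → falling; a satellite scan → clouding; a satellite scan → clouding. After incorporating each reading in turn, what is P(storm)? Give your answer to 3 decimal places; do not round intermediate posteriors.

0.268

After a barometric reading='steady': P(storm) = 0.7·0.1000 / (0.7·0.1000 + 0.75·0.9000) ≈ 0.0940
After a barometric reading='falling': P(storm) = 0.3·0.0940 / (0.3·0.0940 + 0.25·0.9060) ≈ 0.1107
After a satellite scan='clouding': P(storm) = 0.6·0.1107 / (0.6·0.1107 + 0.35·0.8893) ≈ 0.1758
After a satellite scan='clouding': P(storm) = 0.6·0.1758 / (0.6·0.1758 + 0.35·0.8242) ≈ 0.2678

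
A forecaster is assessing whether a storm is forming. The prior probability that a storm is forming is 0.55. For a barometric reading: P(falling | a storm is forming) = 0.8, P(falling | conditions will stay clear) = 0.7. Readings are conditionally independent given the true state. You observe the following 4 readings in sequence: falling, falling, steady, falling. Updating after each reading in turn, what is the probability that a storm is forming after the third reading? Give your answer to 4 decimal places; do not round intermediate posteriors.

0.5156

After 'falling': P(storm) = 0.8·0.5500 / (0.8·0.5500 + 0.7·0.4500) ≈ 0.5828
After 'falling': P(storm) = 0.8·0.5828 / (0.8·0.5828 + 0.7·0.4172) ≈ 0.6148
After 'steady': P(storm) = 0.2·0.6148 / (0.2·0.6148 + 0.3·0.3852) ≈ 0.5156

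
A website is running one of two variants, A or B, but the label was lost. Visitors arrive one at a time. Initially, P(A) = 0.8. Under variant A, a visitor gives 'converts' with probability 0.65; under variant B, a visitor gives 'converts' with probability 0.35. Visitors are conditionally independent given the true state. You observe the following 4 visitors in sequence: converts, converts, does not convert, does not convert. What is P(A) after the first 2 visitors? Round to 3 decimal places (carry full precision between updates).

0.932

After 'converts': P(A) = 0.65·0.8000 / (0.65·0.8000 + 0.35·0.2000) ≈ 0.8814
After 'converts': P(A) = 0.65·0.8814 / (0.65·0.8814 + 0.35·0.1186) ≈ 0.9324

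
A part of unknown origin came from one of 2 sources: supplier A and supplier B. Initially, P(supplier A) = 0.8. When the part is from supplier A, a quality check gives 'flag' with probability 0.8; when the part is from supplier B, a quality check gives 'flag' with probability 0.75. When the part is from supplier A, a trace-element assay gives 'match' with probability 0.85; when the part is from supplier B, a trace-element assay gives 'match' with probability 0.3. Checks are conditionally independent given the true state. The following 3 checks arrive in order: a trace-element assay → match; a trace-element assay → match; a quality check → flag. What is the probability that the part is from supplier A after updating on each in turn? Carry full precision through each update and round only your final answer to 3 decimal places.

After a trace-element assay='match': P(supplier A) = 0.85·0.8000 / (0.85·0.8000 + 0.3·0.2000) ≈ 0.9189
After a trace-element assay='match': P(supplier A) = 0.85·0.9189 / (0.85·0.9189 + 0.3·0.0811) ≈ 0.9698
After a quality check='flag': P(supplier A) = 0.8·0.9698 / (0.8·0.9698 + 0.75·0.0302) ≈ 0.9716

0.972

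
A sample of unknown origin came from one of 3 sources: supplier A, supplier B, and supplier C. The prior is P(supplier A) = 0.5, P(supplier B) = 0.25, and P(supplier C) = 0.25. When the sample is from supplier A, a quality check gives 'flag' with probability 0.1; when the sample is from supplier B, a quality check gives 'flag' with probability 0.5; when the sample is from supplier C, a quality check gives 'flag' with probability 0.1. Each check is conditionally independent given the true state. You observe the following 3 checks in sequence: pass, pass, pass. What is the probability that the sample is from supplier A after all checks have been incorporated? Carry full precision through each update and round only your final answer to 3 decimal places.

0.631

After 'pass': normaliser = 0.9·0.5000 + 0.5·0.2500 + 0.9·0.2500; P(supplier A) ≈ 0.5625, P(supplier B) ≈ 0.1562, P(supplier C) ≈ 0.2812
After 'pass': normaliser = 0.9·0.5625 + 0.5·0.1562 + 0.9·0.2812; P(supplier A) ≈ 0.6045, P(supplier B) ≈ 0.0933, P(supplier C) ≈ 0.3022
After 'pass': normaliser = 0.9·0.6045 + 0.5·0.0933 + 0.9·0.3022; P(supplier A) ≈ 0.6306, P(supplier B) ≈ 0.0541, P(supplier C) ≈ 0.3153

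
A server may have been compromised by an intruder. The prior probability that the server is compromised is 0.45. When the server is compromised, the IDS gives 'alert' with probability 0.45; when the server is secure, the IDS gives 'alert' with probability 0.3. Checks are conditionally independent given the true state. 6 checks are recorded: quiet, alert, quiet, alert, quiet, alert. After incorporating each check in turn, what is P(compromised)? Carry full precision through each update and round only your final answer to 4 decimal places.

Apply Bayes' rule sequentially, carrying P(compromised) forward.
After 'quiet': P(compromised) = 0.55·0.4500 / (0.55·0.4500 + 0.7·0.5500) ≈ 0.3913
After 'alert': P(compromised) = 0.45·0.3913 / (0.45·0.3913 + 0.3·0.6087) ≈ 0.4909
After 'quiet': P(compromised) = 0.55·0.4909 / (0.55·0.4909 + 0.7·0.5091) ≈ 0.4311
After 'alert': P(compromised) = 0.45·0.4311 / (0.45·0.4311 + 0.3·0.5689) ≈ 0.5319
After 'quiet': P(compromised) = 0.55·0.5319 / (0.55·0.5319 + 0.7·0.4681) ≈ 0.4717
After 'alert': P(compromised) = 0.45·0.4717 / (0.45·0.4717 + 0.3·0.5283) ≈ 0.5725

0.5725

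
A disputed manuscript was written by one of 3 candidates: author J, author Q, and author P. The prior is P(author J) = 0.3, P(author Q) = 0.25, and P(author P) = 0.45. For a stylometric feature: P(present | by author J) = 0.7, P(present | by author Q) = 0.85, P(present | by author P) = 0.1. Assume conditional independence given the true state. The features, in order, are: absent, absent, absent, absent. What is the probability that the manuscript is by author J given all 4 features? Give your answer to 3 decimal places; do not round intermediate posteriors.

Apply Bayes' rule sequentially, carrying P(author J) forward.
After 'absent': normaliser = 0.3·0.3000 + 0.15·0.2500 + 0.9·0.4500; P(author J) ≈ 0.1690, P(author Q) ≈ 0.0704, P(author P) ≈ 0.7606
After 'absent': normaliser = 0.3·0.1690 + 0.15·0.0704 + 0.9·0.7606; P(author J) ≈ 0.0680, P(author Q) ≈ 0.0142, P(author P) ≈ 0.9178
After 'absent': normaliser = 0.3·0.0680 + 0.15·0.0142 + 0.9·0.9178; P(author J) ≈ 0.0240, P(author Q) ≈ 0.0025, P(author P) ≈ 0.9735
After 'absent': normaliser = 0.3·0.0240 + 0.15·0.0025 + 0.9·0.9735; P(author J) ≈ 0.0082, P(author Q) ≈ 0.0004, P(author P) ≈ 0.9914

0.008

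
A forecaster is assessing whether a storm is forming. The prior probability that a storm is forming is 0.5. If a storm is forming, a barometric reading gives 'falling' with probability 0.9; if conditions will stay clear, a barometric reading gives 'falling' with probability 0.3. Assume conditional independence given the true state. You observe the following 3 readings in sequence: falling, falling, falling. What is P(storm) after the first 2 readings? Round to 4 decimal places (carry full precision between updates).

After 'falling': P(storm) = 0.9·0.5000 / (0.9·0.5000 + 0.3·0.5000) ≈ 0.7500
After 'falling': P(storm) = 0.9·0.7500 / (0.9·0.7500 + 0.3·0.2500) ≈ 0.9000

0.9000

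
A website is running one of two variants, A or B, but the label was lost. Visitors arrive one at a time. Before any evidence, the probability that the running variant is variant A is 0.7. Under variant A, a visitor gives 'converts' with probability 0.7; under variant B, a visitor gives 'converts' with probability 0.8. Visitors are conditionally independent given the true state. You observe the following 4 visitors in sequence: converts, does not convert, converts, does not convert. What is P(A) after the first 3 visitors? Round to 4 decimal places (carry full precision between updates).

0.7282

After 'converts': P(A) = 0.7·0.7000 / (0.7·0.7000 + 0.8·0.3000) ≈ 0.6712
After 'does not convert': P(A) = 0.3·0.6712 / (0.3·0.6712 + 0.2·0.3288) ≈ 0.7538
After 'converts': P(A) = 0.7·0.7538 / (0.7·0.7538 + 0.8·0.2462) ≈ 0.7282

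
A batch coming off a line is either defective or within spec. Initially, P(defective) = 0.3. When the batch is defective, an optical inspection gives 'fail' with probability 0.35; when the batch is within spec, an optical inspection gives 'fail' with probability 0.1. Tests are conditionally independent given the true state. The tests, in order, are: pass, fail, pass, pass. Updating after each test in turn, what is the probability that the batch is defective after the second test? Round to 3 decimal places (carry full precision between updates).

Apply Bayes' rule sequentially, carrying P(defective) forward.
After 'pass': P(defective) = 0.65·0.3000 / (0.65·0.3000 + 0.9·0.7000) ≈ 0.2364
After 'fail': P(defective) = 0.35·0.2364 / (0.35·0.2364 + 0.1·0.7636) ≈ 0.5200

0.520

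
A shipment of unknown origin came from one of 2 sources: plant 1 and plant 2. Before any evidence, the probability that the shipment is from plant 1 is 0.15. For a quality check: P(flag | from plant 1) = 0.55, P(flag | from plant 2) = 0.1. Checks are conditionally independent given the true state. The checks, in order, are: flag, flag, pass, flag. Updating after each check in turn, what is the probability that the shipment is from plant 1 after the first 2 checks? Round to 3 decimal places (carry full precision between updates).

0.842

After 'flag': P(plant 1) = 0.55·0.1500 / (0.55·0.1500 + 0.1·0.8500) ≈ 0.4925
After 'flag': P(plant 1) = 0.55·0.4925 / (0.55·0.4925 + 0.1·0.5075) ≈ 0.8422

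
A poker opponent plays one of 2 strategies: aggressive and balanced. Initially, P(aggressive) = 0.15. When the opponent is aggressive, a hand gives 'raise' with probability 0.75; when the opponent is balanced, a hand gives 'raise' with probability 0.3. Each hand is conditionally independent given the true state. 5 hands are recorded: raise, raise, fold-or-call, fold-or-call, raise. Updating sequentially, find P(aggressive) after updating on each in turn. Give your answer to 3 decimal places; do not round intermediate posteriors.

After 'raise': P(aggressive) = 0.75·0.1500 / (0.75·0.1500 + 0.3·0.8500) ≈ 0.3061
After 'raise': P(aggressive) = 0.75·0.3061 / (0.75·0.3061 + 0.3·0.6939) ≈ 0.5245
After 'fold-or-call': P(aggressive) = 0.25·0.5245 / (0.25·0.5245 + 0.7·0.4755) ≈ 0.2826
After 'fold-or-call': P(aggressive) = 0.25·0.2826 / (0.25·0.2826 + 0.7·0.7174) ≈ 0.1233
After 'raise': P(aggressive) = 0.75·0.1233 / (0.75·0.1233 + 0.3·0.8767) ≈ 0.2602

0.260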